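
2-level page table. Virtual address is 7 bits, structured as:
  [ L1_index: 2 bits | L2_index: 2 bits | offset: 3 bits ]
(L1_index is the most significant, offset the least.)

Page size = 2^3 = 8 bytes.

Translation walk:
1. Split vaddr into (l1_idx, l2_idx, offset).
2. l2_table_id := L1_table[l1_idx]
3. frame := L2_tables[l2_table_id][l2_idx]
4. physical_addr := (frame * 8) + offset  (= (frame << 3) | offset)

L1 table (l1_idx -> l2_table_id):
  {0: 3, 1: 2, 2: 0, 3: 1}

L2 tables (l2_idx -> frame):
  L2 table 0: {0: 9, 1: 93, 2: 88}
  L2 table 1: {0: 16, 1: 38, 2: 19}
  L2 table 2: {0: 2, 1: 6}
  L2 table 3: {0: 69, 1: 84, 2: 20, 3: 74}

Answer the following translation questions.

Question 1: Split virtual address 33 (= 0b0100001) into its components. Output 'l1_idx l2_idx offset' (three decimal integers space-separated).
Answer: 1 0 1

Derivation:
vaddr = 33 = 0b0100001
  top 2 bits -> l1_idx = 1
  next 2 bits -> l2_idx = 0
  bottom 3 bits -> offset = 1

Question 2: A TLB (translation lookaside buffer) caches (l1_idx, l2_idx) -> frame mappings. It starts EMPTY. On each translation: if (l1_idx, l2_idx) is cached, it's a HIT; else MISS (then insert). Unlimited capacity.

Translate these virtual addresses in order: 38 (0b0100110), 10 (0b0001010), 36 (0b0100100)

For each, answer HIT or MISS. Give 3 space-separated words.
vaddr=38: (1,0) not in TLB -> MISS, insert
vaddr=10: (0,1) not in TLB -> MISS, insert
vaddr=36: (1,0) in TLB -> HIT

Answer: MISS MISS HIT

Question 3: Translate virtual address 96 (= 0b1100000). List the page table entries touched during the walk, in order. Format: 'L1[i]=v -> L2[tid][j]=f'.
Answer: L1[3]=1 -> L2[1][0]=16

Derivation:
vaddr = 96 = 0b1100000
Split: l1_idx=3, l2_idx=0, offset=0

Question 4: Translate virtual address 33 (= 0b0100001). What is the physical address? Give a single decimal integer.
vaddr = 33 = 0b0100001
Split: l1_idx=1, l2_idx=0, offset=1
L1[1] = 2
L2[2][0] = 2
paddr = 2 * 8 + 1 = 17

Answer: 17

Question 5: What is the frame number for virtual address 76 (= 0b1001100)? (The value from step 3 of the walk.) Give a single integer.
vaddr = 76: l1_idx=2, l2_idx=1
L1[2] = 0; L2[0][1] = 93

Answer: 93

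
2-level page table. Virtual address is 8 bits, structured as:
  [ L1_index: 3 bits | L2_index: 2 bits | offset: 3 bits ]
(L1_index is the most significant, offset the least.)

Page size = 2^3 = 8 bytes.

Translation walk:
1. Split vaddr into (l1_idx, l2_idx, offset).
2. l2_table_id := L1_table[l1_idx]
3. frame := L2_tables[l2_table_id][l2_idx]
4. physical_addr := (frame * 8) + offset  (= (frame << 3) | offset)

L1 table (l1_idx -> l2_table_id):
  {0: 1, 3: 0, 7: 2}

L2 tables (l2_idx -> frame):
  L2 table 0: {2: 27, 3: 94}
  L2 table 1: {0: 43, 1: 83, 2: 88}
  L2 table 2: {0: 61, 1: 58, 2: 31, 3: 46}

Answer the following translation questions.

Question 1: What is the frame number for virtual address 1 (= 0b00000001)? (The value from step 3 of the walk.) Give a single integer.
vaddr = 1: l1_idx=0, l2_idx=0
L1[0] = 1; L2[1][0] = 43

Answer: 43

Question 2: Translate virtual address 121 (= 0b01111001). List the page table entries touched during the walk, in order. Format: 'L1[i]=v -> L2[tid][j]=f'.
vaddr = 121 = 0b01111001
Split: l1_idx=3, l2_idx=3, offset=1

Answer: L1[3]=0 -> L2[0][3]=94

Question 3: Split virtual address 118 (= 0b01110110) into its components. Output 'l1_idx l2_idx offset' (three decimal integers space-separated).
Answer: 3 2 6

Derivation:
vaddr = 118 = 0b01110110
  top 3 bits -> l1_idx = 3
  next 2 bits -> l2_idx = 2
  bottom 3 bits -> offset = 6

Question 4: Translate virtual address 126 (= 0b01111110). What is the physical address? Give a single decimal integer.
vaddr = 126 = 0b01111110
Split: l1_idx=3, l2_idx=3, offset=6
L1[3] = 0
L2[0][3] = 94
paddr = 94 * 8 + 6 = 758

Answer: 758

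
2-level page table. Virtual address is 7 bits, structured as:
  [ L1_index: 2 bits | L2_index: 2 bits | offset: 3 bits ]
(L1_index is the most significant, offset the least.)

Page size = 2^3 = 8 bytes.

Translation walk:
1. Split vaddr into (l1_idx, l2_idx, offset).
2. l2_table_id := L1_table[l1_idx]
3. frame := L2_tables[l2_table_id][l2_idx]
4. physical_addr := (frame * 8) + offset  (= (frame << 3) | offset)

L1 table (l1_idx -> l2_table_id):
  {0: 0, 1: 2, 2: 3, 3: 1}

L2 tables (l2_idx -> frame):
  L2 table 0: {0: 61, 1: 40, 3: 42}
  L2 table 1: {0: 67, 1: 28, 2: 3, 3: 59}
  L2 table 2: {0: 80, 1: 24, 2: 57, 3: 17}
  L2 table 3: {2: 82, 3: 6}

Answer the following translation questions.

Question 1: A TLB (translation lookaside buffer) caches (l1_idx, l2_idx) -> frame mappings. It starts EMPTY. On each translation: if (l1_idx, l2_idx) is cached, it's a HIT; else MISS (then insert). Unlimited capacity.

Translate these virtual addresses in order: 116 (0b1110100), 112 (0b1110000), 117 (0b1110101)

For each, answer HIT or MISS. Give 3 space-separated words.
Answer: MISS HIT HIT

Derivation:
vaddr=116: (3,2) not in TLB -> MISS, insert
vaddr=112: (3,2) in TLB -> HIT
vaddr=117: (3,2) in TLB -> HIT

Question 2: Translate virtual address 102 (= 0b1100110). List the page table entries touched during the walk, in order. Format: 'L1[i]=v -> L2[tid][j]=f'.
Answer: L1[3]=1 -> L2[1][0]=67

Derivation:
vaddr = 102 = 0b1100110
Split: l1_idx=3, l2_idx=0, offset=6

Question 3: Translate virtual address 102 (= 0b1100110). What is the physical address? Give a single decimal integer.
vaddr = 102 = 0b1100110
Split: l1_idx=3, l2_idx=0, offset=6
L1[3] = 1
L2[1][0] = 67
paddr = 67 * 8 + 6 = 542

Answer: 542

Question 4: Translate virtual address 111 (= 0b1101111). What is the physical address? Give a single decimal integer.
vaddr = 111 = 0b1101111
Split: l1_idx=3, l2_idx=1, offset=7
L1[3] = 1
L2[1][1] = 28
paddr = 28 * 8 + 7 = 231

Answer: 231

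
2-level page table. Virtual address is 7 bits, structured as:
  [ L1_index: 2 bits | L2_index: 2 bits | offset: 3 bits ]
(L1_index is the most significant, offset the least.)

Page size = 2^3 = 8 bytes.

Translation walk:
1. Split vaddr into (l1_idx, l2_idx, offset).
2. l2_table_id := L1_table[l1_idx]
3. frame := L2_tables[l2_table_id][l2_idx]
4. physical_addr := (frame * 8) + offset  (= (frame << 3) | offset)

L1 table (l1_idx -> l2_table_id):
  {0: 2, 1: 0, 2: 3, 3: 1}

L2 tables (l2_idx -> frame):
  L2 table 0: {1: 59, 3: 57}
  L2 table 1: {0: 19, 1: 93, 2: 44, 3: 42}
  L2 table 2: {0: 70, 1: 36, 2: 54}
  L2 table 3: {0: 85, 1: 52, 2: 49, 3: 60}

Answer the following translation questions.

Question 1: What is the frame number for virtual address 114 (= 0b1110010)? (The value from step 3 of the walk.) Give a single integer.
Answer: 44

Derivation:
vaddr = 114: l1_idx=3, l2_idx=2
L1[3] = 1; L2[1][2] = 44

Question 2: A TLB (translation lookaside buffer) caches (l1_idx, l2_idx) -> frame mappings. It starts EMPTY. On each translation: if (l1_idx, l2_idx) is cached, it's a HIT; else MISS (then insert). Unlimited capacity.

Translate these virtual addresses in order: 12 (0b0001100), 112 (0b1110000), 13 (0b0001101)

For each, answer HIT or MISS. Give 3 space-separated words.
vaddr=12: (0,1) not in TLB -> MISS, insert
vaddr=112: (3,2) not in TLB -> MISS, insert
vaddr=13: (0,1) in TLB -> HIT

Answer: MISS MISS HIT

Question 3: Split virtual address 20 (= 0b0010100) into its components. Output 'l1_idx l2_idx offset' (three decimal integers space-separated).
Answer: 0 2 4

Derivation:
vaddr = 20 = 0b0010100
  top 2 bits -> l1_idx = 0
  next 2 bits -> l2_idx = 2
  bottom 3 bits -> offset = 4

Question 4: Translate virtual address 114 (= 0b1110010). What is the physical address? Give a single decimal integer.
vaddr = 114 = 0b1110010
Split: l1_idx=3, l2_idx=2, offset=2
L1[3] = 1
L2[1][2] = 44
paddr = 44 * 8 + 2 = 354

Answer: 354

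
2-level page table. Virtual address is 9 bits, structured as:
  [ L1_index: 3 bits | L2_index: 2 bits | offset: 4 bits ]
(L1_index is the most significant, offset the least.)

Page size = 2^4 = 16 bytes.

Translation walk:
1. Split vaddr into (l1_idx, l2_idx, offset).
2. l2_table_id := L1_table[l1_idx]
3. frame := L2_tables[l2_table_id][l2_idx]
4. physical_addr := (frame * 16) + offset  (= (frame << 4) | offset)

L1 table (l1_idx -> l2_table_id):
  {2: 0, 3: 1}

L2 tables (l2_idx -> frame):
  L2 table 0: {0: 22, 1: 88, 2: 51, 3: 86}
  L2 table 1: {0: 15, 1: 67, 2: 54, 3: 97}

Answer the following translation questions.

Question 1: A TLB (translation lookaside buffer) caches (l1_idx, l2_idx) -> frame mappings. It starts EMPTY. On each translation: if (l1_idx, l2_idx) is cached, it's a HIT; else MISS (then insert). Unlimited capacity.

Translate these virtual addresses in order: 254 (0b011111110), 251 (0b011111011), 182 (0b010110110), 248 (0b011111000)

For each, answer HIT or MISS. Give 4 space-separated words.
vaddr=254: (3,3) not in TLB -> MISS, insert
vaddr=251: (3,3) in TLB -> HIT
vaddr=182: (2,3) not in TLB -> MISS, insert
vaddr=248: (3,3) in TLB -> HIT

Answer: MISS HIT MISS HIT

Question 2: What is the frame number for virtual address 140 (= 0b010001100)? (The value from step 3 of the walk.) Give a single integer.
Answer: 22

Derivation:
vaddr = 140: l1_idx=2, l2_idx=0
L1[2] = 0; L2[0][0] = 22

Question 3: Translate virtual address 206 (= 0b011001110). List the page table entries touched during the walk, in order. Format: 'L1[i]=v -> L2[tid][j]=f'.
Answer: L1[3]=1 -> L2[1][0]=15

Derivation:
vaddr = 206 = 0b011001110
Split: l1_idx=3, l2_idx=0, offset=14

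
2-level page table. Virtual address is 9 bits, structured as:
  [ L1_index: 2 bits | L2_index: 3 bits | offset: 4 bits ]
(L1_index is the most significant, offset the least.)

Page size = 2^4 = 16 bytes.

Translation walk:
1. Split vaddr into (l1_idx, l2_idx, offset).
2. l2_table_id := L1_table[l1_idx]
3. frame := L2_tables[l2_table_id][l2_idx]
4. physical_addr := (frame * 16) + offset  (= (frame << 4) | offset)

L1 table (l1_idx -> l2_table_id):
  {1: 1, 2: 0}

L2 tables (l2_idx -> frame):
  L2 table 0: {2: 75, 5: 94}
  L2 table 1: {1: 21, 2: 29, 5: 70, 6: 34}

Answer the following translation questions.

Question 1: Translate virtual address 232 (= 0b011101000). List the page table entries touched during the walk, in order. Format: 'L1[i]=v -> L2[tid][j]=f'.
vaddr = 232 = 0b011101000
Split: l1_idx=1, l2_idx=6, offset=8

Answer: L1[1]=1 -> L2[1][6]=34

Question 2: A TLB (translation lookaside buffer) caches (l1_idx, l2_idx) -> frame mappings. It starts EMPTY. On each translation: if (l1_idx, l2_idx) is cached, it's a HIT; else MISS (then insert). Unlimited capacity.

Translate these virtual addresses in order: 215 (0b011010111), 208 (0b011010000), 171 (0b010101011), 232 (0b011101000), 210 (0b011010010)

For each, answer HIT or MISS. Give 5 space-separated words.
vaddr=215: (1,5) not in TLB -> MISS, insert
vaddr=208: (1,5) in TLB -> HIT
vaddr=171: (1,2) not in TLB -> MISS, insert
vaddr=232: (1,6) not in TLB -> MISS, insert
vaddr=210: (1,5) in TLB -> HIT

Answer: MISS HIT MISS MISS HIT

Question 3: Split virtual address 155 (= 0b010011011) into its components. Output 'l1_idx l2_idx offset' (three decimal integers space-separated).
Answer: 1 1 11

Derivation:
vaddr = 155 = 0b010011011
  top 2 bits -> l1_idx = 1
  next 3 bits -> l2_idx = 1
  bottom 4 bits -> offset = 11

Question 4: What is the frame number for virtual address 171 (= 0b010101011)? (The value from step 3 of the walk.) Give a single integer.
vaddr = 171: l1_idx=1, l2_idx=2
L1[1] = 1; L2[1][2] = 29

Answer: 29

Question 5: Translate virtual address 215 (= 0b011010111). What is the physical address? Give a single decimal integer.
vaddr = 215 = 0b011010111
Split: l1_idx=1, l2_idx=5, offset=7
L1[1] = 1
L2[1][5] = 70
paddr = 70 * 16 + 7 = 1127

Answer: 1127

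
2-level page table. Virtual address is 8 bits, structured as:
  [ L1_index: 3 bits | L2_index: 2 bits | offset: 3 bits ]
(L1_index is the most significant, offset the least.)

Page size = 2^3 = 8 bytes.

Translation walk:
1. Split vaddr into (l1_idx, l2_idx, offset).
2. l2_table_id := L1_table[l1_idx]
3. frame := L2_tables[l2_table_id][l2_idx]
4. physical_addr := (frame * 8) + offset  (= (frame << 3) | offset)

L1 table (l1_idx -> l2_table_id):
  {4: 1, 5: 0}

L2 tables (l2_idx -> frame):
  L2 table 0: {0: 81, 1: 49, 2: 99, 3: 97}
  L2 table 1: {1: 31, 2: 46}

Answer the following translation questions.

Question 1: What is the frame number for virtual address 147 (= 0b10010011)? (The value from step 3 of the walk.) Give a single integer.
vaddr = 147: l1_idx=4, l2_idx=2
L1[4] = 1; L2[1][2] = 46

Answer: 46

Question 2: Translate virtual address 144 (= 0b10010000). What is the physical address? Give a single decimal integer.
vaddr = 144 = 0b10010000
Split: l1_idx=4, l2_idx=2, offset=0
L1[4] = 1
L2[1][2] = 46
paddr = 46 * 8 + 0 = 368

Answer: 368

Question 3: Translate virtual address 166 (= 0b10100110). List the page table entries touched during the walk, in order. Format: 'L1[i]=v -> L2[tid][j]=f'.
Answer: L1[5]=0 -> L2[0][0]=81

Derivation:
vaddr = 166 = 0b10100110
Split: l1_idx=5, l2_idx=0, offset=6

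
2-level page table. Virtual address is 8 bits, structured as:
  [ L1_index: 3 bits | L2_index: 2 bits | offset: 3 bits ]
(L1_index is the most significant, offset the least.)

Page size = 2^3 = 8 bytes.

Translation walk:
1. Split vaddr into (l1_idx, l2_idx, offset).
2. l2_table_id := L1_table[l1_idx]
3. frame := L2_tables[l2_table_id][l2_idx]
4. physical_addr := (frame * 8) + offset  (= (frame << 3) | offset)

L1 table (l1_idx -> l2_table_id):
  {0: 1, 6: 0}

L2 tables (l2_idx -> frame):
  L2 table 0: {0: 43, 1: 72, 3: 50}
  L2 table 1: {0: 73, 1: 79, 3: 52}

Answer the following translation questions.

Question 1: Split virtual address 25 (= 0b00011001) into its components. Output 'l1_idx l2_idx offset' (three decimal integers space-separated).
Answer: 0 3 1

Derivation:
vaddr = 25 = 0b00011001
  top 3 bits -> l1_idx = 0
  next 2 bits -> l2_idx = 3
  bottom 3 bits -> offset = 1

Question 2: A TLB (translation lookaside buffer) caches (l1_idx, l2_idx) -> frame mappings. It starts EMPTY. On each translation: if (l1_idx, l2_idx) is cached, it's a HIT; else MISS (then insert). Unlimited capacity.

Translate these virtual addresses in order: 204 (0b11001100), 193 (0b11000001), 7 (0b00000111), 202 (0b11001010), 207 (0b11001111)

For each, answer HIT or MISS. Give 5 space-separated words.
Answer: MISS MISS MISS HIT HIT

Derivation:
vaddr=204: (6,1) not in TLB -> MISS, insert
vaddr=193: (6,0) not in TLB -> MISS, insert
vaddr=7: (0,0) not in TLB -> MISS, insert
vaddr=202: (6,1) in TLB -> HIT
vaddr=207: (6,1) in TLB -> HIT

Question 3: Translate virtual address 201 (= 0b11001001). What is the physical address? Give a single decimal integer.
Answer: 577

Derivation:
vaddr = 201 = 0b11001001
Split: l1_idx=6, l2_idx=1, offset=1
L1[6] = 0
L2[0][1] = 72
paddr = 72 * 8 + 1 = 577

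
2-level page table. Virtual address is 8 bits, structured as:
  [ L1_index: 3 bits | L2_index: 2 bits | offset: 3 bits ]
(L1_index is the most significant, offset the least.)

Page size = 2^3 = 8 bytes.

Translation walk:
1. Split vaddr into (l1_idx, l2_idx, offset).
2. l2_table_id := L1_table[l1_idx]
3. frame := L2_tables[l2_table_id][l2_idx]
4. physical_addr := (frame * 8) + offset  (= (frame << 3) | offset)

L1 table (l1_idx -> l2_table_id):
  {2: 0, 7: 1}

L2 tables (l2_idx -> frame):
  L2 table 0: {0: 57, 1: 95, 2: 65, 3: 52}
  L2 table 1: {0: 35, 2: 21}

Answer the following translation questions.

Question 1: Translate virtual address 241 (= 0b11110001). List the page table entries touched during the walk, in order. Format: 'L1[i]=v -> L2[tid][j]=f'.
Answer: L1[7]=1 -> L2[1][2]=21

Derivation:
vaddr = 241 = 0b11110001
Split: l1_idx=7, l2_idx=2, offset=1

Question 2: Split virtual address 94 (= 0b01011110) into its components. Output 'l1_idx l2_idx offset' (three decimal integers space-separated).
vaddr = 94 = 0b01011110
  top 3 bits -> l1_idx = 2
  next 2 bits -> l2_idx = 3
  bottom 3 bits -> offset = 6

Answer: 2 3 6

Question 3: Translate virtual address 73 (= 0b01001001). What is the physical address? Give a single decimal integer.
Answer: 761

Derivation:
vaddr = 73 = 0b01001001
Split: l1_idx=2, l2_idx=1, offset=1
L1[2] = 0
L2[0][1] = 95
paddr = 95 * 8 + 1 = 761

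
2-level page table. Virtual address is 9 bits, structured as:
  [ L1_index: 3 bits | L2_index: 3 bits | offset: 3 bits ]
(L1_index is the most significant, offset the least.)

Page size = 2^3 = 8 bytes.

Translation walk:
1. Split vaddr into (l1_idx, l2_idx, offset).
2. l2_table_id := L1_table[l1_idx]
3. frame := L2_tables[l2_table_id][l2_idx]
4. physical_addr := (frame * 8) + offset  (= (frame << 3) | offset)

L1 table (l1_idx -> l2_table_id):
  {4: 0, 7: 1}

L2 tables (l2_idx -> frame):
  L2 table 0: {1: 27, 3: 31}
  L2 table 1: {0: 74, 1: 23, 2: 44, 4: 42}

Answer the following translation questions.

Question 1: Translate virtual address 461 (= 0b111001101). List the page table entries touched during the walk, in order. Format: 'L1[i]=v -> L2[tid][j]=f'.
vaddr = 461 = 0b111001101
Split: l1_idx=7, l2_idx=1, offset=5

Answer: L1[7]=1 -> L2[1][1]=23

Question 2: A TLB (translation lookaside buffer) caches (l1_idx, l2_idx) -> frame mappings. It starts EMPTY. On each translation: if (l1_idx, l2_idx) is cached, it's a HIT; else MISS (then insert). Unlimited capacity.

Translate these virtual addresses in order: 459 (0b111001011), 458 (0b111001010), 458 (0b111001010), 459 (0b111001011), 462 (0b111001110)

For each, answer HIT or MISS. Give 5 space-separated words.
vaddr=459: (7,1) not in TLB -> MISS, insert
vaddr=458: (7,1) in TLB -> HIT
vaddr=458: (7,1) in TLB -> HIT
vaddr=459: (7,1) in TLB -> HIT
vaddr=462: (7,1) in TLB -> HIT

Answer: MISS HIT HIT HIT HIT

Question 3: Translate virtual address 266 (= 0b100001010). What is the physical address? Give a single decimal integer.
Answer: 218

Derivation:
vaddr = 266 = 0b100001010
Split: l1_idx=4, l2_idx=1, offset=2
L1[4] = 0
L2[0][1] = 27
paddr = 27 * 8 + 2 = 218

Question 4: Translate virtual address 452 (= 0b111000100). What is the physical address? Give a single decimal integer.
Answer: 596

Derivation:
vaddr = 452 = 0b111000100
Split: l1_idx=7, l2_idx=0, offset=4
L1[7] = 1
L2[1][0] = 74
paddr = 74 * 8 + 4 = 596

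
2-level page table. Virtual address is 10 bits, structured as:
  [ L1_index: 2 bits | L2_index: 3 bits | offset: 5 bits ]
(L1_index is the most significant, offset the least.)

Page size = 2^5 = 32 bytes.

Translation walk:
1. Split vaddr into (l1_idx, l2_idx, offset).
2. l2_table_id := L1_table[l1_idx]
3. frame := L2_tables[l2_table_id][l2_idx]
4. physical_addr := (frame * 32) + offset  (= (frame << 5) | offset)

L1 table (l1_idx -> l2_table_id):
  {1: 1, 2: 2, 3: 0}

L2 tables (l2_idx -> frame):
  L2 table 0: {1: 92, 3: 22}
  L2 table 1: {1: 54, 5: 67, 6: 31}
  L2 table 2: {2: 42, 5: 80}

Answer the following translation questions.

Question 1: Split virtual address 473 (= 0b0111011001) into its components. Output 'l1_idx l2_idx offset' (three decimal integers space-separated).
Answer: 1 6 25

Derivation:
vaddr = 473 = 0b0111011001
  top 2 bits -> l1_idx = 1
  next 3 bits -> l2_idx = 6
  bottom 5 bits -> offset = 25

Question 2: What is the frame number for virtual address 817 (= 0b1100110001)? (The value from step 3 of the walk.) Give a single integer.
vaddr = 817: l1_idx=3, l2_idx=1
L1[3] = 0; L2[0][1] = 92

Answer: 92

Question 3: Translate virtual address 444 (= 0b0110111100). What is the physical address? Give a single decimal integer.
Answer: 2172

Derivation:
vaddr = 444 = 0b0110111100
Split: l1_idx=1, l2_idx=5, offset=28
L1[1] = 1
L2[1][5] = 67
paddr = 67 * 32 + 28 = 2172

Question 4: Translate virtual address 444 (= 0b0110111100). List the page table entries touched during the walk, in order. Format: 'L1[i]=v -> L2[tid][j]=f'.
Answer: L1[1]=1 -> L2[1][5]=67

Derivation:
vaddr = 444 = 0b0110111100
Split: l1_idx=1, l2_idx=5, offset=28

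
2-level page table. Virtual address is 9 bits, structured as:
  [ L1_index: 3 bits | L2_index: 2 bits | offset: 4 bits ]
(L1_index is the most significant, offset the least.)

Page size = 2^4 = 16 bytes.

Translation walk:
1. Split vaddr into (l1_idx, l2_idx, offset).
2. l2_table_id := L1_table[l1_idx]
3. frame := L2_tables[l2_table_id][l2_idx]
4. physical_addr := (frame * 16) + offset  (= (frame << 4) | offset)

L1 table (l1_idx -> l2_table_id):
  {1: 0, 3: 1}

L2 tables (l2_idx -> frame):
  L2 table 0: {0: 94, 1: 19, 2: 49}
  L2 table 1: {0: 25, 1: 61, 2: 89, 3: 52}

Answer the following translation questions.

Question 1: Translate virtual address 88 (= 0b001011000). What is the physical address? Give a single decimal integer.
vaddr = 88 = 0b001011000
Split: l1_idx=1, l2_idx=1, offset=8
L1[1] = 0
L2[0][1] = 19
paddr = 19 * 16 + 8 = 312

Answer: 312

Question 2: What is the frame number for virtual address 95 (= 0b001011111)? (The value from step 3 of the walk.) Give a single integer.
Answer: 19

Derivation:
vaddr = 95: l1_idx=1, l2_idx=1
L1[1] = 0; L2[0][1] = 19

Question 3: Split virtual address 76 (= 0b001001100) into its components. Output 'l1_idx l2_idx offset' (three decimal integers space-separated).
Answer: 1 0 12

Derivation:
vaddr = 76 = 0b001001100
  top 3 bits -> l1_idx = 1
  next 2 bits -> l2_idx = 0
  bottom 4 bits -> offset = 12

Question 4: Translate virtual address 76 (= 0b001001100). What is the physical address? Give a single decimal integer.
Answer: 1516

Derivation:
vaddr = 76 = 0b001001100
Split: l1_idx=1, l2_idx=0, offset=12
L1[1] = 0
L2[0][0] = 94
paddr = 94 * 16 + 12 = 1516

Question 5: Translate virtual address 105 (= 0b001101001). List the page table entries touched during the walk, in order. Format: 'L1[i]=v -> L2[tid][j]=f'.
vaddr = 105 = 0b001101001
Split: l1_idx=1, l2_idx=2, offset=9

Answer: L1[1]=0 -> L2[0][2]=49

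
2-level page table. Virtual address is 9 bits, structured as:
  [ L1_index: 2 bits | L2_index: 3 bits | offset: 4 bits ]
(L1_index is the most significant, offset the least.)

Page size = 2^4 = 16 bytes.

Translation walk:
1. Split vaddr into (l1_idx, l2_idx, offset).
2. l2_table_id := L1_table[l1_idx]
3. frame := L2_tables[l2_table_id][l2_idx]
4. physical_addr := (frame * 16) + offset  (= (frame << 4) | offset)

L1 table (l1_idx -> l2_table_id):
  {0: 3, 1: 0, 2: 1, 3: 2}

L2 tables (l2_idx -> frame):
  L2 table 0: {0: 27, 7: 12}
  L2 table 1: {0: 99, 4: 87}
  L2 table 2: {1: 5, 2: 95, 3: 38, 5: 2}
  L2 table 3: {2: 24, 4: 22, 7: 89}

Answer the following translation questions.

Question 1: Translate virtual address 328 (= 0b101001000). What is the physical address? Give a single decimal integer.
vaddr = 328 = 0b101001000
Split: l1_idx=2, l2_idx=4, offset=8
L1[2] = 1
L2[1][4] = 87
paddr = 87 * 16 + 8 = 1400

Answer: 1400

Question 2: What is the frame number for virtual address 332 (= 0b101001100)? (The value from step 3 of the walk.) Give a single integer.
vaddr = 332: l1_idx=2, l2_idx=4
L1[2] = 1; L2[1][4] = 87

Answer: 87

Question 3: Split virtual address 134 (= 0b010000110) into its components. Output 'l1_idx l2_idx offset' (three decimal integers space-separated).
Answer: 1 0 6

Derivation:
vaddr = 134 = 0b010000110
  top 2 bits -> l1_idx = 1
  next 3 bits -> l2_idx = 0
  bottom 4 bits -> offset = 6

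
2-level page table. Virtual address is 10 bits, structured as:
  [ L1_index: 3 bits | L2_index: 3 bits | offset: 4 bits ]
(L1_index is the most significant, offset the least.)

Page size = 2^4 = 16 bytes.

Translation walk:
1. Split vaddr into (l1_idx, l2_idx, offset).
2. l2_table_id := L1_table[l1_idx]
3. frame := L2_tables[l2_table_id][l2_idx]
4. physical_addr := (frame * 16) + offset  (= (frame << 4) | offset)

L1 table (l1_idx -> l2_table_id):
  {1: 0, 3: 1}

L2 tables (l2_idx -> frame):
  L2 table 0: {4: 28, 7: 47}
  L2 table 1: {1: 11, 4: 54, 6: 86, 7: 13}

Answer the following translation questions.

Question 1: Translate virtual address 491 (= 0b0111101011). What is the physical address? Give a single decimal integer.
vaddr = 491 = 0b0111101011
Split: l1_idx=3, l2_idx=6, offset=11
L1[3] = 1
L2[1][6] = 86
paddr = 86 * 16 + 11 = 1387

Answer: 1387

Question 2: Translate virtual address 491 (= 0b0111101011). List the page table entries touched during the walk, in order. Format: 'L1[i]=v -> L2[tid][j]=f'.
vaddr = 491 = 0b0111101011
Split: l1_idx=3, l2_idx=6, offset=11

Answer: L1[3]=1 -> L2[1][6]=86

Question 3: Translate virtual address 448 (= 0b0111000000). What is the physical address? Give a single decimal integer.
vaddr = 448 = 0b0111000000
Split: l1_idx=3, l2_idx=4, offset=0
L1[3] = 1
L2[1][4] = 54
paddr = 54 * 16 + 0 = 864

Answer: 864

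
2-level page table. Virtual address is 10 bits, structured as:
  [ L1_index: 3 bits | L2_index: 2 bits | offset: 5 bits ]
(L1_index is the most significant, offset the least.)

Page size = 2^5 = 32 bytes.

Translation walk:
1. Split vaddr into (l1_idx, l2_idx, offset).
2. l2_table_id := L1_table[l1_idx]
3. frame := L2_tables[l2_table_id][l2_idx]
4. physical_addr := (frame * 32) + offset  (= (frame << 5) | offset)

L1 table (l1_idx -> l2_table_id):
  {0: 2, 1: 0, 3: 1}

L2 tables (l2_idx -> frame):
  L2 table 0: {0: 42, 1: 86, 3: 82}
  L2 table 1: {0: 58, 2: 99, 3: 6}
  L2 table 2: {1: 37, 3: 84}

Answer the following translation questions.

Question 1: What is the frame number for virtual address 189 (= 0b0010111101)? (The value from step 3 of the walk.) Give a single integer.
vaddr = 189: l1_idx=1, l2_idx=1
L1[1] = 0; L2[0][1] = 86

Answer: 86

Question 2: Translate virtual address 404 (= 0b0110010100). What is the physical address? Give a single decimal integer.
Answer: 1876

Derivation:
vaddr = 404 = 0b0110010100
Split: l1_idx=3, l2_idx=0, offset=20
L1[3] = 1
L2[1][0] = 58
paddr = 58 * 32 + 20 = 1876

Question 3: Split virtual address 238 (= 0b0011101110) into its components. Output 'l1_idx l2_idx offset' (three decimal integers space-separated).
vaddr = 238 = 0b0011101110
  top 3 bits -> l1_idx = 1
  next 2 bits -> l2_idx = 3
  bottom 5 bits -> offset = 14

Answer: 1 3 14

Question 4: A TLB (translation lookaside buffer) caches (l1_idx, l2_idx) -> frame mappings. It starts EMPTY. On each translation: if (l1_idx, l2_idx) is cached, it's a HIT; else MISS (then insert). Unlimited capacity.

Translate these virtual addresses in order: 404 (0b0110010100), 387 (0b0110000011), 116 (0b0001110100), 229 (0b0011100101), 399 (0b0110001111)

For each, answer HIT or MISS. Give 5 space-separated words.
Answer: MISS HIT MISS MISS HIT

Derivation:
vaddr=404: (3,0) not in TLB -> MISS, insert
vaddr=387: (3,0) in TLB -> HIT
vaddr=116: (0,3) not in TLB -> MISS, insert
vaddr=229: (1,3) not in TLB -> MISS, insert
vaddr=399: (3,0) in TLB -> HIT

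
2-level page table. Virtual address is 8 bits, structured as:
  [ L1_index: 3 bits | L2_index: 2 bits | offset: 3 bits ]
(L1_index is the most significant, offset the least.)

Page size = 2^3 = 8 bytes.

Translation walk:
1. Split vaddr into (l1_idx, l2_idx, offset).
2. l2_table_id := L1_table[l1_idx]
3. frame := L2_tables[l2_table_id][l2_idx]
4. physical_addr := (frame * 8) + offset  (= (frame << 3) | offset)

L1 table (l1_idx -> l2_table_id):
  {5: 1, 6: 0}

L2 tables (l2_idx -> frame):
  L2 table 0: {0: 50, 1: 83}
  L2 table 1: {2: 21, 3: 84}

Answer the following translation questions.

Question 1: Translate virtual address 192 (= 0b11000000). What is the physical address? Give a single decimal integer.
vaddr = 192 = 0b11000000
Split: l1_idx=6, l2_idx=0, offset=0
L1[6] = 0
L2[0][0] = 50
paddr = 50 * 8 + 0 = 400

Answer: 400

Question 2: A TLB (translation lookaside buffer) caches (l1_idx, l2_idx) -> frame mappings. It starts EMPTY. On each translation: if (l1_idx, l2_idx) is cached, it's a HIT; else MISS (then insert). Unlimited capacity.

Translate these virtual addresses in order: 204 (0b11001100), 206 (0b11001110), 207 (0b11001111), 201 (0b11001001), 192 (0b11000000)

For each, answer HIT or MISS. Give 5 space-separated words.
Answer: MISS HIT HIT HIT MISS

Derivation:
vaddr=204: (6,1) not in TLB -> MISS, insert
vaddr=206: (6,1) in TLB -> HIT
vaddr=207: (6,1) in TLB -> HIT
vaddr=201: (6,1) in TLB -> HIT
vaddr=192: (6,0) not in TLB -> MISS, insert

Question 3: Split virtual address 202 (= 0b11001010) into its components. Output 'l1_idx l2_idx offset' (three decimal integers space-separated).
vaddr = 202 = 0b11001010
  top 3 bits -> l1_idx = 6
  next 2 bits -> l2_idx = 1
  bottom 3 bits -> offset = 2

Answer: 6 1 2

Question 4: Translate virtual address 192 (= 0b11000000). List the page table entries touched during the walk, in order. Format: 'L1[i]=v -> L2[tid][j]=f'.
Answer: L1[6]=0 -> L2[0][0]=50

Derivation:
vaddr = 192 = 0b11000000
Split: l1_idx=6, l2_idx=0, offset=0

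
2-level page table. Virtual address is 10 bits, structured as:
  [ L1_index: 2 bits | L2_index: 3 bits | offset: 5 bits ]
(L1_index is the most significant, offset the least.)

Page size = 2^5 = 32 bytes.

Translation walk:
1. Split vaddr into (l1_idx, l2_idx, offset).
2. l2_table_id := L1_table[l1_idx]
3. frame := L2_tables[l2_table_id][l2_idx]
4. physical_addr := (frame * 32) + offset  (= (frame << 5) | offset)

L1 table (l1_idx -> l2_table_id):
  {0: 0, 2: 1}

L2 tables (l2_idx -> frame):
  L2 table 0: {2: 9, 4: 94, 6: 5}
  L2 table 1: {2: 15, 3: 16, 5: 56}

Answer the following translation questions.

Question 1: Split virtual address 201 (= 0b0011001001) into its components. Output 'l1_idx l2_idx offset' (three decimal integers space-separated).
vaddr = 201 = 0b0011001001
  top 2 bits -> l1_idx = 0
  next 3 bits -> l2_idx = 6
  bottom 5 bits -> offset = 9

Answer: 0 6 9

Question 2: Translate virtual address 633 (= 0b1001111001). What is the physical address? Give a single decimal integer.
vaddr = 633 = 0b1001111001
Split: l1_idx=2, l2_idx=3, offset=25
L1[2] = 1
L2[1][3] = 16
paddr = 16 * 32 + 25 = 537

Answer: 537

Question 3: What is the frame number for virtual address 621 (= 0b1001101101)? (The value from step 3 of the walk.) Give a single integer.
Answer: 16

Derivation:
vaddr = 621: l1_idx=2, l2_idx=3
L1[2] = 1; L2[1][3] = 16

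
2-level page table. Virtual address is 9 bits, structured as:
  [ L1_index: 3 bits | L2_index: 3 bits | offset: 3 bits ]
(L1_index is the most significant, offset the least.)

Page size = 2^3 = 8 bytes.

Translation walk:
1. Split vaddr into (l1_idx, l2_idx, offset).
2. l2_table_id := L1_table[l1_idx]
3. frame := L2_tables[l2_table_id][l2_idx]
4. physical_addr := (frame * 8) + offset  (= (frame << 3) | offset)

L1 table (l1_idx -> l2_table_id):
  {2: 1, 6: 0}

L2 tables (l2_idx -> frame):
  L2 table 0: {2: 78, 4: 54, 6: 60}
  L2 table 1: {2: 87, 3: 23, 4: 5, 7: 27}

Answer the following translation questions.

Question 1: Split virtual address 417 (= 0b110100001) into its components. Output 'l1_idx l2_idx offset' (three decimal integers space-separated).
vaddr = 417 = 0b110100001
  top 3 bits -> l1_idx = 6
  next 3 bits -> l2_idx = 4
  bottom 3 bits -> offset = 1

Answer: 6 4 1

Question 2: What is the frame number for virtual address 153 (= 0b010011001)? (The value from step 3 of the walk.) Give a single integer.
vaddr = 153: l1_idx=2, l2_idx=3
L1[2] = 1; L2[1][3] = 23

Answer: 23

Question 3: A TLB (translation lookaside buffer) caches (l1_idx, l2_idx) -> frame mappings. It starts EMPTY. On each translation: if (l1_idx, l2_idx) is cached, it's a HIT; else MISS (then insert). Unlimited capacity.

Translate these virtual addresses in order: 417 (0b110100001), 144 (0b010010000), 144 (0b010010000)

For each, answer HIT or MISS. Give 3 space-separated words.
Answer: MISS MISS HIT

Derivation:
vaddr=417: (6,4) not in TLB -> MISS, insert
vaddr=144: (2,2) not in TLB -> MISS, insert
vaddr=144: (2,2) in TLB -> HIT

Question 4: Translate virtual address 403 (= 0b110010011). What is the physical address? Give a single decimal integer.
vaddr = 403 = 0b110010011
Split: l1_idx=6, l2_idx=2, offset=3
L1[6] = 0
L2[0][2] = 78
paddr = 78 * 8 + 3 = 627

Answer: 627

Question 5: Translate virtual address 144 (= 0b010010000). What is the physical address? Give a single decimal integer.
Answer: 696

Derivation:
vaddr = 144 = 0b010010000
Split: l1_idx=2, l2_idx=2, offset=0
L1[2] = 1
L2[1][2] = 87
paddr = 87 * 8 + 0 = 696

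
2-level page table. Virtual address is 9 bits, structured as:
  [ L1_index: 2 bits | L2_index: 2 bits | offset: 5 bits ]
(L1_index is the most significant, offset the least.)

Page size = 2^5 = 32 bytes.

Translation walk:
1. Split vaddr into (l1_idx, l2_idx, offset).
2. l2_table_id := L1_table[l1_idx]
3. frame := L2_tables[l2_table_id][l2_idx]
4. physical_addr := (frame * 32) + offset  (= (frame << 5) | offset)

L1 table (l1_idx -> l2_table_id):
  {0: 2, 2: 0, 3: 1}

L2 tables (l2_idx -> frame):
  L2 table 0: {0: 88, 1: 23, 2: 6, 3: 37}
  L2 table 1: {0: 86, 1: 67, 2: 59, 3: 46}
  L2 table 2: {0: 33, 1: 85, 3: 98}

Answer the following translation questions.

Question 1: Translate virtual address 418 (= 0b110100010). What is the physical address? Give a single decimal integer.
Answer: 2146

Derivation:
vaddr = 418 = 0b110100010
Split: l1_idx=3, l2_idx=1, offset=2
L1[3] = 1
L2[1][1] = 67
paddr = 67 * 32 + 2 = 2146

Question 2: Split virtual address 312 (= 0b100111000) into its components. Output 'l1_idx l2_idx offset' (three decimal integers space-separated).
Answer: 2 1 24

Derivation:
vaddr = 312 = 0b100111000
  top 2 bits -> l1_idx = 2
  next 2 bits -> l2_idx = 1
  bottom 5 bits -> offset = 24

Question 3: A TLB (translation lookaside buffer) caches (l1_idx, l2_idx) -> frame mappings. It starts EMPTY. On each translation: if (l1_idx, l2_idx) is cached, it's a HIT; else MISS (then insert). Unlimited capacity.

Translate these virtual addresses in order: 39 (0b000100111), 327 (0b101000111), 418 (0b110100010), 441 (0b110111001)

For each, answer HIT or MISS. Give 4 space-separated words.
Answer: MISS MISS MISS HIT

Derivation:
vaddr=39: (0,1) not in TLB -> MISS, insert
vaddr=327: (2,2) not in TLB -> MISS, insert
vaddr=418: (3,1) not in TLB -> MISS, insert
vaddr=441: (3,1) in TLB -> HIT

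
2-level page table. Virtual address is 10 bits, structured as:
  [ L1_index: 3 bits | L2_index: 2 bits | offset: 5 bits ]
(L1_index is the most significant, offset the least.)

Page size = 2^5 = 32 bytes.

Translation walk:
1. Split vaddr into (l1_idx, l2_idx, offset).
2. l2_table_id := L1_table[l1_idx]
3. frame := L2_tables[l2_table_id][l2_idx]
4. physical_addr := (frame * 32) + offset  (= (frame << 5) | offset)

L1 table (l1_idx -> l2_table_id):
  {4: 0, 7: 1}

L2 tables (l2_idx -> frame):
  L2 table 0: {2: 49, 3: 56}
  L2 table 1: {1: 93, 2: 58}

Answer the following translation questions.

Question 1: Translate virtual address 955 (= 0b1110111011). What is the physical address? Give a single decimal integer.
Answer: 3003

Derivation:
vaddr = 955 = 0b1110111011
Split: l1_idx=7, l2_idx=1, offset=27
L1[7] = 1
L2[1][1] = 93
paddr = 93 * 32 + 27 = 3003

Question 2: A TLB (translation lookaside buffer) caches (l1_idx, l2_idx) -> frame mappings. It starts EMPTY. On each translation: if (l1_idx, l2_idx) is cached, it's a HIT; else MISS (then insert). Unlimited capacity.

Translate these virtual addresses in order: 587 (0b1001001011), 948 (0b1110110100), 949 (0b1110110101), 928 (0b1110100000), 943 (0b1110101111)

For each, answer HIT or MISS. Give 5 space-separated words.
Answer: MISS MISS HIT HIT HIT

Derivation:
vaddr=587: (4,2) not in TLB -> MISS, insert
vaddr=948: (7,1) not in TLB -> MISS, insert
vaddr=949: (7,1) in TLB -> HIT
vaddr=928: (7,1) in TLB -> HIT
vaddr=943: (7,1) in TLB -> HIT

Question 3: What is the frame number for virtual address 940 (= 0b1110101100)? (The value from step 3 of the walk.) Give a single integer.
vaddr = 940: l1_idx=7, l2_idx=1
L1[7] = 1; L2[1][1] = 93

Answer: 93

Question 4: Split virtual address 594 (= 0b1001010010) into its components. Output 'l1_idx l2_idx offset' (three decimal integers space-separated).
vaddr = 594 = 0b1001010010
  top 3 bits -> l1_idx = 4
  next 2 bits -> l2_idx = 2
  bottom 5 bits -> offset = 18

Answer: 4 2 18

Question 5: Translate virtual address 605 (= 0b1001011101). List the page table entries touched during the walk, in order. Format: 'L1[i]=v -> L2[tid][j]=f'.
Answer: L1[4]=0 -> L2[0][2]=49

Derivation:
vaddr = 605 = 0b1001011101
Split: l1_idx=4, l2_idx=2, offset=29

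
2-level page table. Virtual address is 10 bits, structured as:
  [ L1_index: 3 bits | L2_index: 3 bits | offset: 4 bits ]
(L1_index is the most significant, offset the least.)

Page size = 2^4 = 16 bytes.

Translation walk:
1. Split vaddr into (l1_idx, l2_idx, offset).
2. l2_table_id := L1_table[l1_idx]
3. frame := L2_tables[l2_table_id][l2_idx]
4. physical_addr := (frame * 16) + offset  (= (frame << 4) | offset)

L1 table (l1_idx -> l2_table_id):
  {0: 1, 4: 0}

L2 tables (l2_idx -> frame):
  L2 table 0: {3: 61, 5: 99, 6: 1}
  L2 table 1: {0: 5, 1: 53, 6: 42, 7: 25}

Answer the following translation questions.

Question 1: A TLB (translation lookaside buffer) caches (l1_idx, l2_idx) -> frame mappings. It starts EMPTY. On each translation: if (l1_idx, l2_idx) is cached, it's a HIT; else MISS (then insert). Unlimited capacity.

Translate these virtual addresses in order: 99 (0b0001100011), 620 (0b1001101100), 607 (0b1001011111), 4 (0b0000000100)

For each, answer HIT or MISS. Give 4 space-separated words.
vaddr=99: (0,6) not in TLB -> MISS, insert
vaddr=620: (4,6) not in TLB -> MISS, insert
vaddr=607: (4,5) not in TLB -> MISS, insert
vaddr=4: (0,0) not in TLB -> MISS, insert

Answer: MISS MISS MISS MISS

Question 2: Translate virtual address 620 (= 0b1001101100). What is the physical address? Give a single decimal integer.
vaddr = 620 = 0b1001101100
Split: l1_idx=4, l2_idx=6, offset=12
L1[4] = 0
L2[0][6] = 1
paddr = 1 * 16 + 12 = 28

Answer: 28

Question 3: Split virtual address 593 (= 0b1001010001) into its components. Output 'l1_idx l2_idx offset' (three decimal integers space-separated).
vaddr = 593 = 0b1001010001
  top 3 bits -> l1_idx = 4
  next 3 bits -> l2_idx = 5
  bottom 4 bits -> offset = 1

Answer: 4 5 1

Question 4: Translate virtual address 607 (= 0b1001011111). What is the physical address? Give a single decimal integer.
Answer: 1599

Derivation:
vaddr = 607 = 0b1001011111
Split: l1_idx=4, l2_idx=5, offset=15
L1[4] = 0
L2[0][5] = 99
paddr = 99 * 16 + 15 = 1599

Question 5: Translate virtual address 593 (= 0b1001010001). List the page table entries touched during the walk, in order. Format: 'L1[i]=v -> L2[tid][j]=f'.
vaddr = 593 = 0b1001010001
Split: l1_idx=4, l2_idx=5, offset=1

Answer: L1[4]=0 -> L2[0][5]=99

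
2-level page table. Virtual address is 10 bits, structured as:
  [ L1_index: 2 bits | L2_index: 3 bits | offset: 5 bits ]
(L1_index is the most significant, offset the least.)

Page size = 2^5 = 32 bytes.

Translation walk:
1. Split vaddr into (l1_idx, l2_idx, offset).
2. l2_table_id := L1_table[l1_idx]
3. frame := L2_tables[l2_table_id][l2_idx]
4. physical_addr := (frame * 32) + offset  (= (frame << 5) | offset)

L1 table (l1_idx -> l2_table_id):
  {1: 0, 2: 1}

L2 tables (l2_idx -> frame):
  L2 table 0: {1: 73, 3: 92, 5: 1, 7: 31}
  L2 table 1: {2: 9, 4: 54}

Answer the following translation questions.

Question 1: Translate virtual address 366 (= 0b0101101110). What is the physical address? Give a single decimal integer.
Answer: 2958

Derivation:
vaddr = 366 = 0b0101101110
Split: l1_idx=1, l2_idx=3, offset=14
L1[1] = 0
L2[0][3] = 92
paddr = 92 * 32 + 14 = 2958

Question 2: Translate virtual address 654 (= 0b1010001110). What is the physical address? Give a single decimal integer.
vaddr = 654 = 0b1010001110
Split: l1_idx=2, l2_idx=4, offset=14
L1[2] = 1
L2[1][4] = 54
paddr = 54 * 32 + 14 = 1742

Answer: 1742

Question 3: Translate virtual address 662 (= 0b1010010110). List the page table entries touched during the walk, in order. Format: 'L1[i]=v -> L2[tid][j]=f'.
Answer: L1[2]=1 -> L2[1][4]=54

Derivation:
vaddr = 662 = 0b1010010110
Split: l1_idx=2, l2_idx=4, offset=22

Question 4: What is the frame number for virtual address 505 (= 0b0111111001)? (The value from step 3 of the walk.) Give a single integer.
Answer: 31

Derivation:
vaddr = 505: l1_idx=1, l2_idx=7
L1[1] = 0; L2[0][7] = 31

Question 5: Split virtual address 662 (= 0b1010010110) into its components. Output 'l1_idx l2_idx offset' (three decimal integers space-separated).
Answer: 2 4 22

Derivation:
vaddr = 662 = 0b1010010110
  top 2 bits -> l1_idx = 2
  next 3 bits -> l2_idx = 4
  bottom 5 bits -> offset = 22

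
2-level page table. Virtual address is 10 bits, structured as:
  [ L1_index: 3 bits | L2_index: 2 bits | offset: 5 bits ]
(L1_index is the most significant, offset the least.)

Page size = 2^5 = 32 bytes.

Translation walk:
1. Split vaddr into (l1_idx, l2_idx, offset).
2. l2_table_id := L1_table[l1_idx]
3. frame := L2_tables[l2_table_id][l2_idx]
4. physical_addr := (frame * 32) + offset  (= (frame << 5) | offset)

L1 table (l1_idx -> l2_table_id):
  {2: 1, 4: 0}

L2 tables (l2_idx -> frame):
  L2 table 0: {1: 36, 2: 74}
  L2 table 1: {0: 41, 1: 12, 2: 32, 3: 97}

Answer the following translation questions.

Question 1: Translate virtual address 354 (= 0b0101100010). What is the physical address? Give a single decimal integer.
Answer: 3106

Derivation:
vaddr = 354 = 0b0101100010
Split: l1_idx=2, l2_idx=3, offset=2
L1[2] = 1
L2[1][3] = 97
paddr = 97 * 32 + 2 = 3106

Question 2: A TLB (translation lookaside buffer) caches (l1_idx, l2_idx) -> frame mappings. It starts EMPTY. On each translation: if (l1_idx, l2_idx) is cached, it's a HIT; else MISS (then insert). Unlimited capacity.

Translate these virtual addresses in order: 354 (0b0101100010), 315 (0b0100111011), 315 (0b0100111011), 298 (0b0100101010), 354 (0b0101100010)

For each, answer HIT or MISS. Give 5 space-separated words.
Answer: MISS MISS HIT HIT HIT

Derivation:
vaddr=354: (2,3) not in TLB -> MISS, insert
vaddr=315: (2,1) not in TLB -> MISS, insert
vaddr=315: (2,1) in TLB -> HIT
vaddr=298: (2,1) in TLB -> HIT
vaddr=354: (2,3) in TLB -> HIT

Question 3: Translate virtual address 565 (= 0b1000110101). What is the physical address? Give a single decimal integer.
Answer: 1173

Derivation:
vaddr = 565 = 0b1000110101
Split: l1_idx=4, l2_idx=1, offset=21
L1[4] = 0
L2[0][1] = 36
paddr = 36 * 32 + 21 = 1173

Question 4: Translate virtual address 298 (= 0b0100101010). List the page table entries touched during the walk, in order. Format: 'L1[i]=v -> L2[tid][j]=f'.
Answer: L1[2]=1 -> L2[1][1]=12

Derivation:
vaddr = 298 = 0b0100101010
Split: l1_idx=2, l2_idx=1, offset=10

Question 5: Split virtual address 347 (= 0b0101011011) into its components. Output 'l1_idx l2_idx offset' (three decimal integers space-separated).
vaddr = 347 = 0b0101011011
  top 3 bits -> l1_idx = 2
  next 2 bits -> l2_idx = 2
  bottom 5 bits -> offset = 27

Answer: 2 2 27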